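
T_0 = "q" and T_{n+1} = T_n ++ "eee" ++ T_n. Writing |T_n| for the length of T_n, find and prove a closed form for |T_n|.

Claim: |T_n| = 2^{n+2} − 3.

Base case: |T_0| = 1, and 2^{0+2} − 3 = 1.
Assume |T_m| = 2^{m+2} − 3.
Then |T_{m+1}| = |T_m| + 3 + |T_m| = 2|T_m| + 3 = 2(2^{m+2} − 3) + 3 = 2^{m+3} − 6 + 3 = 2^{m+3} − 3.
This completes the inductive step, so |T_n| = 2^{n+2} − 3 for all n ≥ 0.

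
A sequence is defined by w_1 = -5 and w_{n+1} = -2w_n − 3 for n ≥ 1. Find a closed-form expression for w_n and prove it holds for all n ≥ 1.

Claim: w_n = 2·(-2)^n − 1.

Base case: w_1 = -5, and 2·(-2)^1 − 1 = -4 − 1 = -5.
Assume w_r = 2·(-2)^r − 1 for some r ≥ 1.
Then w_{r+1} = -2w_r − 3 = -2·(2·(-2)^r − 1) − 3 = -4·(-2)^r + 2 − 3 = 2·(-2)^{r+1} − 1.
By induction, w_n = 2·(-2)^n − 1 for all n ≥ 1.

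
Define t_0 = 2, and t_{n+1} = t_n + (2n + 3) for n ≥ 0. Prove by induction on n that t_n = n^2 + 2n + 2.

Base case: t_0 = 2, and 0^2 + 2·0 + 2 = 2.
Assume t_j = j^2 + 2j + 2.
Then t_{j+1} = t_j + (2j + 3) = (j^2 + 2j + 2) + (2j + 3) = j^2 + 4j + 5,
and (j+1)^2 + 2·(j+1) + 2 = j^2 + 4j + 5.
This completes the inductive step, so t_n = n^2 + 2n + 2 for all n ≥ 0.

t_n = n^2 + 2n + 2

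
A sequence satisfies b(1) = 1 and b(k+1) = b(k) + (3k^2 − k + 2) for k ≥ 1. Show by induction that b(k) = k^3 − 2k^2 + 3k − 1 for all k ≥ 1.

Base case: b(1) = 1, and 1^3 − 2·1^2 + 3·1 − 1 = 1.
Assume b(m) = m^3 − 2m^2 + 3m − 1.
Then b(m+1) = b(m) + (3m^2 − m + 2) = (m^3 − 2m^2 + 3m − 1) + (3m^2 − m + 2) = m^3 + m^2 + 2m + 1,
and (m+1)^3 − 2·(m+1)^2 + 3·(m+1) − 1 = m^3 + m^2 + 2m + 1.
By induction, b(k) = k^3 − 2k^2 + 3k − 1 for all k ≥ 1.

b(k) = k^3 − 2k^2 + 3k − 1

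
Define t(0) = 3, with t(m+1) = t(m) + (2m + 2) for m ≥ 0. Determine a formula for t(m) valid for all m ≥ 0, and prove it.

Claim: t(m) = m^2 + m + 3.

Base case: t(0) = 3, and 0^2 + 0 + 3 = 3.
Assume t(k) = k^2 + k + 3.
Then t(k+1) = t(k) + (2k + 2) = (k^2 + k + 3) + (2k + 2) = k^2 + 3k + 5,
and (k+1)^2 + (k+1) + 3 = k^2 + 3k + 5.
Hence t(m) = m^2 + m + 3 for every m ≥ 0, by induction.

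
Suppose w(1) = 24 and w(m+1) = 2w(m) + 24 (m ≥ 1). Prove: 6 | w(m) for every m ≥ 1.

Base case: w(1) = 24 = 6·4, so 6 | w(1).
Assume 6 | w(j), so w(j) = 6t for some integer t.
Then w(j+1) = 2w(j) + 24 = 2·(6t) + 24 = 6(2t + 4), so 6 | w(j+1).
This completes the inductive step, so 6 | w(m) for all m ≥ 1.

6 | w(m)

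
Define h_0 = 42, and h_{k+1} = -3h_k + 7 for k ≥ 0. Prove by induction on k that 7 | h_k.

Base case: h_0 = 42 = 7·6, so 7 | h_0.
Assume 7 | h_r, so h_r = 7t for some integer t.
Then h_{r+1} = -3h_r + 7 = -3·(7t) + 7 = 7(-3t + 1), so 7 | h_{r+1}.
By induction, 7 | h_k for all k ≥ 0.

7 | h_k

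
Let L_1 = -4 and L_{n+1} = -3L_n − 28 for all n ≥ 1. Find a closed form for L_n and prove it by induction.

Claim: L_n = -(-3)^n − 7.

Base case: L_1 = -4, and -(-3)^1 − 7 = 3 − 7 = -4.
Assume L_r = -(-3)^r − 7 for some r ≥ 1.
Then L_{r+1} = -3L_r − 28 = -3·(-(-3)^r − 7) − 28 = 3·(-3)^r + 21 − 28 = -(-3)^{r+1} − 7.
By induction, L_n = -(-3)^n − 7 for all n ≥ 1.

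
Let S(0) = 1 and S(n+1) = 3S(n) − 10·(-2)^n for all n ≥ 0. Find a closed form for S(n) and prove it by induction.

Claim: S(n) = -3^n + 2·(-2)^n.

Base case: S(0) = 1, and -3^0 + 2·(-2)^0 = -1 + 2 = 1.
Assume S(j) = -3^j + 2·(-2)^j for some j ≥ 0.
Then S(j+1) = 3S(j) − 10·(-2)^j = 3·(-3^j + 2·(-2)^j) − 10·(-2)^j = -3^{j+1} + 6·(-2)^j − 10·(-2)^j = -3^{j+1} − 4·(-2)^j = -3^{j+1} + 2·(-2)^{j+1}.
So the formula holds for j+1, and by induction S(n) = -3^n + 2·(-2)^n for all n ≥ 0.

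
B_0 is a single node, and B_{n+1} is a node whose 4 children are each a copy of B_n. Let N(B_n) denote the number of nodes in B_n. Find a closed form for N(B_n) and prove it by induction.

Claim: N(B_n) = (4^{n+1} − 1)/3.

Base case: N(B_0) = 1, and (4^{0+1} − 1)/3 = 1.
Assume N(B_j) = (4^{j+1} − 1)/3.
Then N(B_{j+1}) = 1 + 4N(B_j) = 1 + 4·(4^{j+1} − 1)/3 = 1 + (4^{j+2} − 4)/3 = (3 + 4^{j+2} − 4)/3 = (4^{j+2} − 1)/3.
So the formula holds for j+1, and by induction N(B_n) = (4^{n+1} − 1)/3 for all n ≥ 0.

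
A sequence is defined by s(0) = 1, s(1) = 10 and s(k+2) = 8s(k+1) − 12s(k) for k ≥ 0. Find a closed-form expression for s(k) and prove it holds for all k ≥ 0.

Claim: s(k) = 2·6^k − 2^k.

Base cases: s(0) = 1 and 2·6^0 − 2^0 = 1; s(1) = 10 and 2·6^1 − 2^1 = 10.
Assume s(i) = 2·6^i − 2^i for all 0 ≤ i ≤ j, where j ≥ 1.
Then s(j+1) = 8s(j) − 12s(j−1) = 8·(2·6^j − 2^j) − 12·(2·6^{j−1} − 2^{j−1}) = 2·(8·6 − 12)6^{j−1} − (8·2 − 12)2^{j−1} = 72·6^{j−1} − 4·2^{j−1} = 2·6^{j+1} − 2^{j+1}.
So the formula holds for j+1, and by strong induction s(k) = 2·6^k − 2^k for all k ≥ 0.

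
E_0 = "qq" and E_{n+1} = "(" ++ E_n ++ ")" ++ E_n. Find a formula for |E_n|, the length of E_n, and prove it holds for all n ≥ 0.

Claim: |E_n| = 2^{n+2} − 2.

Base case: |E_0| = 2, and 2^{0+2} − 2 = 2.
Assume |E_k| = 2^{k+2} − 2.
Then |E_{k+1}| = 1 + |E_k| + 1 + |E_k| = 2|E_k| + 2 = 2(2^{k+2} − 2) + 2 = 2^{k+3} − 4 + 2 = 2^{k+3} − 2.
By induction, |E_n| = 2^{n+2} − 2 for all n ≥ 0.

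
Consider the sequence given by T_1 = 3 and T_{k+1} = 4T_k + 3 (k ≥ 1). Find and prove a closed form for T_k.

Claim: T_k = 4^k − 1.

Base case: T_1 = 3, and 4^1 − 1 = 4 − 1 = 3.
Assume T_j = 4^j − 1 for some j ≥ 1.
Then T_{j+1} = 4T_j + 3 = 4·(4^j − 1) + 3 = 4^{j+1} − 4 + 3 = 4^{j+1} − 1.
Hence T_k = 4^k − 1 for every k ≥ 1, by induction.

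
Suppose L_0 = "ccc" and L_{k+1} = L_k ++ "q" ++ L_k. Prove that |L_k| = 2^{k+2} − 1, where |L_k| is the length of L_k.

Base case: |L_0| = 3, and 2^{0+2} − 1 = 3.
Assume |L_j| = 2^{j+2} − 1.
Then |L_{j+1}| = |L_j| + 1 + |L_j| = 2|L_j| + 1 = 2(2^{j+2} − 1) + 1 = 2^{j+3} − 2 + 1 = 2^{j+3} − 1.
By induction, |L_k| = 2^{k+2} − 1 for all k ≥ 0.

|L_k| = 2^{k+2} − 1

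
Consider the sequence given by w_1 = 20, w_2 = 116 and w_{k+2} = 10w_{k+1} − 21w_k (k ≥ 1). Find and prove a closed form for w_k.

Claim: w_k = 2·3^k + 2·7^k.

Base cases: w_1 = 20 and 2·3^1 + 2·7^1 = 20; w_2 = 116 and 2·3^2 + 2·7^2 = 116.
Assume w_j = 2·3^j + 2·7^j for all 1 ≤ j ≤ m, where m ≥ 2.
Then w_{m+1} = 10w_m − 21w_{m−1} = 10·(2·3^m + 2·7^m) − 21·(2·3^{m−1} + 2·7^{m−1}) = 2·(10·3 − 21)3^{m−1} + 2·(10·7 − 21)7^{m−1} = 18·3^{m−1} + 98·7^{m−1} = 2·3^{m+1} + 2·7^{m+1}.
This completes the inductive step, so w_k = 2·3^k + 2·7^k for all k ≥ 1.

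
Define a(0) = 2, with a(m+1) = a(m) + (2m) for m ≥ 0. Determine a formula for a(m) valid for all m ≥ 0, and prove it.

Claim: a(m) = m^2 − m + 2.

Base case: a(0) = 2, and 0^2 − 0 + 2 = 2.
Assume a(k) = k^2 − k + 2.
Then a(k+1) = a(k) + (2k) = (k^2 − k + 2) + (2k) = k^2 + k + 2,
and (k+1)^2 − (k+1) + 2 = k^2 + k + 2.
This completes the inductive step, so a(m) = m^2 − m + 2 for all m ≥ 0.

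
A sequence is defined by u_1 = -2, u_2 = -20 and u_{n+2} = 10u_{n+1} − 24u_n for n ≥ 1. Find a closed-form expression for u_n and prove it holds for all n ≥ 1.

Claim: u_n = 4^n − 6^n.

Base cases: u_1 = -2 and 4^1 − 6^1 = -2; u_2 = -20 and 4^2 − 6^2 = -20.
Assume u_j = 4^j − 6^j for all 1 ≤ j ≤ k, where k ≥ 2.
Then u_{k+1} = 10u_k − 24u_{k−1} = 10·(4^k − 6^k) − 24·(4^{k−1} − 6^{k−1}) = (10·4 − 24)4^{k−1} − (10·6 − 24)6^{k−1} = 16·4^{k−1} − 36·6^{k−1} = 4^{k+1} − 6^{k+1}.
So the formula holds for k+1, and by strong induction u_n = 4^n − 6^n for all n ≥ 1.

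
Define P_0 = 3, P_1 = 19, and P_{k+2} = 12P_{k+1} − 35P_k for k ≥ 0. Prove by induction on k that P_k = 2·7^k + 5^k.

Base cases: P_0 = 3 and 2·7^0 + 5^0 = 3; P_1 = 19 and 2·7^1 + 5^1 = 19.
Assume P_j = 2·7^j + 5^j for all 0 ≤ j ≤ m, where m ≥ 1.
Then P_{m+1} = 12P_m − 35P_{m−1} = 12·(2·7^m + 5^m) − 35·(2·7^{m−1} + 5^{m−1}) = 2·(12·7 − 35)7^{m−1} + (12·5 − 35)5^{m−1} = 98·7^{m−1} + 25·5^{m−1} = 2·7^{m+1} + 5^{m+1}.
So the formula holds for m+1, and by strong induction P_k = 2·7^k + 5^k for all k ≥ 0.

P_k = 2·7^k + 5^k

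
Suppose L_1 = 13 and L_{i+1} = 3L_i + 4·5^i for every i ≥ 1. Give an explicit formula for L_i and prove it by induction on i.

Claim: L_i = 3^i + 2·5^i.

Base case: L_1 = 13, and 3^1 + 2·5^1 = 3 + 10 = 13.
Assume L_r = 3^r + 2·5^r for some r ≥ 1.
Then L_{r+1} = 3L_r + 4·5^r = 3·(3^r + 2·5^r) + 4·5^r = 3^{r+1} + 6·5^r + 4·5^r = 3^{r+1} + 10·5^r = 3^{r+1} + 2·5^{r+1}.
By induction, L_i = 3^i + 2·5^i for all i ≥ 1.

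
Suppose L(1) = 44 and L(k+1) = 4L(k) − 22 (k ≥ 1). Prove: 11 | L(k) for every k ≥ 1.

Base case: L(1) = 44 = 11·4, so 11 | L(1).
Assume 11 | L(m), so L(m) = 11t for some integer t.
Then L(m+1) = 4L(m) − 22 = 4·(11t) − 22 = 11(4t − 2), so 11 | L(m+1).
Hence 11 | L(k) for every k ≥ 1, by induction.

11 | L(k)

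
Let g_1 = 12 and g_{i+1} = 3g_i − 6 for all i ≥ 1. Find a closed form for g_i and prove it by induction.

Claim: g_i = 3^{i+1} + 3.

Base case: g_1 = 12, and 3^{1+1} + 3 = 9 + 3 = 12.
Assume g_k = 3^{k+1} + 3 for some k ≥ 1.
Then g_{k+1} = 3g_k − 6 = 3·(3^{k+1} + 3) − 6 = 3^{k+2} + 9 − 6 = 3^{k+2} + 3.
This completes the inductive step, so g_i = 3^{i+1} + 3 for all i ≥ 1.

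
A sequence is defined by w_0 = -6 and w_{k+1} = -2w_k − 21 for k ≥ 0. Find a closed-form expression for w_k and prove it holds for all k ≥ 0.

Claim: w_k = (-2)^k − 7.

Base case: w_0 = -6, and (-2)^0 − 7 = 1 − 7 = -6.
Assume w_j = (-2)^j − 7 for some j ≥ 0.
Then w_{j+1} = -2w_j − 21 = -2·((-2)^j − 7) − 21 = -2·(-2)^j + 14 − 21 = (-2)^{j+1} − 7.
Hence w_k = (-2)^k − 7 for every k ≥ 0, by induction.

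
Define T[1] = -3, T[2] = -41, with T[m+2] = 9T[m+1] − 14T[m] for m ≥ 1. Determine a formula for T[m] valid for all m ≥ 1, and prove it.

Claim: T[m] = -7^m + 2·2^m.

Base cases: T[1] = -3 and -7^1 + 2·2^1 = -3; T[2] = -41 and -7^2 + 2·2^2 = -41.
Assume T[i] = -7^i + 2·2^i for all 1 ≤ i ≤ j, where j ≥ 2.
Then T[j+1] = 9T[j] − 14T[j−1] = 9·(-7^j + 2·2^j) − 14·(-7^{j−1} + 2·2^{j−1}) = -(9·7 − 14)7^{j−1} + 2·(9·2 − 14)2^{j−1} = -49·7^{j−1} + 8·2^{j−1} = -7^{j+1} + 2·2^{j+1}.
This completes the inductive step, so T[m] = -7^m + 2·2^m for all m ≥ 1.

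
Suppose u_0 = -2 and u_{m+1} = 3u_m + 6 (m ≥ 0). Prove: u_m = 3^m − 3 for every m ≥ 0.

Base case: u_0 = -2, and 3^0 − 3 = 1 − 3 = -2.
Assume u_j = 3^j − 3 for some j ≥ 0.
Then u_{j+1} = 3u_j + 6 = 3·(3^j − 3) + 6 = 3^{j+1} − 9 + 6 = 3^{j+1} − 3.
Hence u_m = 3^m − 3 for every m ≥ 0, by induction.

u_m = 3^m − 3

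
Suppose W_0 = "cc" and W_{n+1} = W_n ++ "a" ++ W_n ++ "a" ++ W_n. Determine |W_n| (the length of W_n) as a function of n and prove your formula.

Claim: |W_n| = 3^{n+1} − 1.

Base case: |W_0| = 2, and 3^{0+1} − 1 = 2.
Assume |W_r| = 3^{r+1} − 1.
Then |W_{r+1}| = 3|W_r| + 2 = 3(3^{r+1} − 1) + 2 = 3^{r+2} − 3 + 2 = 3^{r+2} − 1.
By induction, |W_n| = 3^{n+1} − 1 for all n ≥ 0.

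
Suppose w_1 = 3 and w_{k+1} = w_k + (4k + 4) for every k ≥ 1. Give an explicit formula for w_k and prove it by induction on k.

Claim: w_k = 2k^2 + 2k − 1.

Base case: w_1 = 3, and 2·1^2 + 2·1 − 1 = 3.
Assume w_r = 2r^2 + 2r − 1.
Then w_{r+1} = w_r + (4r + 4) = (2r^2 + 2r − 1) + (4r + 4) = 2r^2 + 6r + 3,
and 2·(r+1)^2 + 2·(r+1) − 1 = 2r^2 + 6r + 3.
This completes the inductive step, so w_k = 2k^2 + 2k − 1 for all k ≥ 1.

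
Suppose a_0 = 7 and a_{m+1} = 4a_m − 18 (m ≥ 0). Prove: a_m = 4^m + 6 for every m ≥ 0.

Base case: a_0 = 7, and 4^0 + 6 = 1 + 6 = 7.
Assume a_k = 4^k + 6 for some k ≥ 0.
Then a_{k+1} = 4a_k − 18 = 4·(4^k + 6) − 18 = 4^{k+1} + 24 − 18 = 4^{k+1} + 6.
By induction, a_m = 4^m + 6 for all m ≥ 0.

a_m = 4^m + 6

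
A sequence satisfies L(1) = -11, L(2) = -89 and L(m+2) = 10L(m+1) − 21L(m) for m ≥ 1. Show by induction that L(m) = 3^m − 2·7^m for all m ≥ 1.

Base cases: L(1) = -11 and 3^1 − 2·7^1 = -11; L(2) = -89 and 3^2 − 2·7^2 = -89.
Assume L(j) = 3^j − 2·7^j for all 1 ≤ j ≤ k, where k ≥ 2.
Then L(k+1) = 10L(k) − 21L(k−1) = 10·(3^k − 2·7^k) − 21·(3^{k−1} − 2·7^{k−1}) = (10·3 − 21)3^{k−1} − 2·(10·7 − 21)7^{k−1} = 9·3^{k−1} − 98·7^{k−1} = 3^{k+1} − 2·7^{k+1}.
So the formula holds for k+1, and by strong induction L(m) = 3^m − 2·7^m for all m ≥ 1.

L(m) = 3^m − 2·7^m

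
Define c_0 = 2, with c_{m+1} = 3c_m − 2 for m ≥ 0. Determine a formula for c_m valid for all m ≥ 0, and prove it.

Claim: c_m = 3^m + 1.

Base case: c_0 = 2, and 3^0 + 1 = 1 + 1 = 2.
Assume c_k = 3^k + 1 for some k ≥ 0.
Then c_{k+1} = 3c_k − 2 = 3·(3^k + 1) − 2 = 3^{k+1} + 3 − 2 = 3^{k+1} + 1.
By induction, c_m = 3^m + 1 for all m ≥ 0.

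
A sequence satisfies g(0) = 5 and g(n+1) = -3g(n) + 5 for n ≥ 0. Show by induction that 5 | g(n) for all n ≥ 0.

Base case: g(0) = 5 = 5·1, so 5 | g(0).
Assume 5 | g(j), so g(j) = 5t for some integer t.
Then g(j+1) = -3g(j) + 5 = -3·(5t) + 5 = 5(-3t + 1), so 5 | g(j+1).
By induction, 5 | g(n) for all n ≥ 0.

5 | g(n)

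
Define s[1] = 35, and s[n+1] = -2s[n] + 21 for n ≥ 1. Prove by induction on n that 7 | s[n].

Base case: s[1] = 35 = 7·5, so 7 | s[1].
Assume 7 | s[r], so s[r] = 7t for some integer t.
Then s[r+1] = -2s[r] + 21 = -2·(7t) + 21 = 7(-2t + 3), so 7 | s[r+1].
This completes the inductive step, so 7 | s[n] for all n ≥ 1.

7 | s[n]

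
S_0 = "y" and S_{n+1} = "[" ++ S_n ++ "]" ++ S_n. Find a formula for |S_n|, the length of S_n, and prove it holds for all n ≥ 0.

Claim: |S_n| = 3·2^n − 2.

Base case: |S_0| = 1, and 3·2^0 − 2 = 1.
Assume |S_k| = 3·2^k − 2.
Then |S_{k+1}| = 1 + |S_k| + 1 + |S_k| = 2|S_k| + 2 = 2(3·2^k − 2) + 2 = 3·2^{k+1} − 4 + 2 = 3·2^{k+1} − 2.
This completes the inductive step, so |S_n| = 3·2^n − 2 for all n ≥ 0.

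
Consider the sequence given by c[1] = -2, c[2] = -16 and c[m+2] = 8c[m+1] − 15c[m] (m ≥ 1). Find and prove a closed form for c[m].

Claim: c[m] = 3^m − 5^m.

Base cases: c[1] = -2 and 3^1 − 5^1 = -2; c[2] = -16 and 3^2 − 5^2 = -16.
Assume c[i] = 3^i − 5^i for all 1 ≤ i ≤ j, where j ≥ 2.
Then c[j+1] = 8c[j] − 15c[j−1] = 8·(3^j − 5^j) − 15·(3^{j−1} − 5^{j−1}) = (8·3 − 15)3^{j−1} − (8·5 − 15)5^{j−1} = 9·3^{j−1} − 25·5^{j−1} = 3^{j+1} − 5^{j+1}.
So the formula holds for j+1, and by strong induction c[m] = 3^m − 5^m for all m ≥ 1.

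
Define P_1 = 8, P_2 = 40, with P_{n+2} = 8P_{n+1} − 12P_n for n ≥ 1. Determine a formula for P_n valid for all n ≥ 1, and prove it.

Claim: P_n = 6^n + 2^n.

Base cases: P_1 = 8 and 6^1 + 2^1 = 8; P_2 = 40 and 6^2 + 2^2 = 40.
Assume P_j = 6^j + 2^j for all 1 ≤ j ≤ r, where r ≥ 2.
Then P_{r+1} = 8P_r − 12P_{r−1} = 8·(6^r + 2^r) − 12·(6^{r−1} + 2^{r−1}) = (8·6 − 12)6^{r−1} + (8·2 − 12)2^{r−1} = 36·6^{r−1} + 4·2^{r−1} = 6^{r+1} + 2^{r+1}.
By strong induction, P_n = 6^n + 2^n for all n ≥ 1.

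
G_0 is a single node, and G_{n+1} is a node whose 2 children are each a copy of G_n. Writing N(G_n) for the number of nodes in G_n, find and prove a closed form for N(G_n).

Claim: N(G_n) = 2^{n+1} − 1.

Base case: N(G_0) = 1, and 2^{0+1} − 1 = 1.
Assume N(G_m) = 2^{m+1} − 1.
Then N(G_{m+1}) = 1 + 2N(G_m) = 1 + 2(2^{m+1} − 1) = 2^{m+2} − 2 + 1 = 2^{m+2} − 1.
By induction, N(G_n) = 2^{n+1} − 1 for all n ≥ 0.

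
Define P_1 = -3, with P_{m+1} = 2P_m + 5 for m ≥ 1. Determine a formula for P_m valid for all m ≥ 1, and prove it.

Claim: P_m = 2^m − 5.

Base case: P_1 = -3, and 2^1 − 5 = 2 − 5 = -3.
Assume P_r = 2^r − 5 for some r ≥ 1.
Then P_{r+1} = 2P_r + 5 = 2·(2^r − 5) + 5 = 2^{r+1} − 10 + 5 = 2^{r+1} − 5.
Hence P_m = 2^m − 5 for every m ≥ 1, by induction.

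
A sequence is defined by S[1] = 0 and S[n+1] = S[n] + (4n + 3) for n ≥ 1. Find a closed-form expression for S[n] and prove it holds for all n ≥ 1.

Claim: S[n] = 2n^2 + n − 3.

Base case: S[1] = 0, and 2·1^2 + 1 − 3 = 0.
Assume S[j] = 2j^2 + j − 3.
Then S[j+1] = S[j] + (4j + 3) = (2j^2 + j − 3) + (4j + 3) = 2j^2 + 5j,
and 2·(j+1)^2 + (j+1) − 3 = 2j^2 + 5j.
Hence S[n] = 2n^2 + n − 3 for every n ≥ 1, by induction.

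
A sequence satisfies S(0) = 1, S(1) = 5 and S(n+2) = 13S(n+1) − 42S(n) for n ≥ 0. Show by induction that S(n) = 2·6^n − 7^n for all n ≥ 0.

Base cases: S(0) = 1 and 2·6^0 − 7^0 = 1; S(1) = 5 and 2·6^1 − 7^1 = 5.
Assume S(i) = 2·6^i − 7^i for all 0 ≤ i ≤ j, where j ≥ 1.
Then S(j+1) = 13S(j) − 42S(j−1) = 13·(2·6^j − 7^j) − 42·(2·6^{j−1} − 7^{j−1}) = 2·(13·6 − 42)6^{j−1} − (13·7 − 42)7^{j−1} = 72·6^{j−1} − 49·7^{j−1} = 2·6^{j+1} − 7^{j+1}.
This completes the inductive step, so S(n) = 2·6^n − 7^n for all n ≥ 0.

S(n) = 2·6^n − 7^n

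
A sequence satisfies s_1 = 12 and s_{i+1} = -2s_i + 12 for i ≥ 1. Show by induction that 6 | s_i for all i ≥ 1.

Base case: s_1 = 12 = 6·2, so 6 | s_1.
Assume 6 | s_m, so s_m = 6t for some integer t.
Then s_{m+1} = -2s_m + 12 = -2·(6t) + 12 = 6(-2t + 2), so 6 | s_{m+1}.
Hence 6 | s_i for every i ≥ 1, by induction.

6 | s_i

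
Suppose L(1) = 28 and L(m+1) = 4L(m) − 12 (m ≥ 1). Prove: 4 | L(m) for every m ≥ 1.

Base case: L(1) = 28 = 4·7, so 4 | L(1).
Assume 4 | L(k), so L(k) = 4t for some integer t.
Then L(k+1) = 4L(k) − 12 = 4·(4t) − 12 = 4(4t − 3), so 4 | L(k+1).
So the property holds for k+1, and by induction 4 | L(m) for all m ≥ 1.

4 | L(m)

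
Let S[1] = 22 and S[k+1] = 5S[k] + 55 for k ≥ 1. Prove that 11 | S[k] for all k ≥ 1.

Base case: S[1] = 22 = 11·2, so 11 | S[1].
Assume 11 | S[j], so S[j] = 11t for some integer t.
Then S[j+1] = 5S[j] + 55 = 5·(11t) + 55 = 11(5t + 5), so 11 | S[j+1].
This completes the inductive step, so 11 | S[k] for all k ≥ 1.

11 | S[k]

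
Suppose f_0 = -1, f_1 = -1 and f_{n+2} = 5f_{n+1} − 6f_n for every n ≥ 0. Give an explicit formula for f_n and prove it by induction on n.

Claim: f_n = 3^n − 2·2^n.

Base cases: f_0 = -1 and 3^0 − 2·2^0 = -1; f_1 = -1 and 3^1 − 2·2^1 = -1.
Assume f_j = 3^j − 2·2^j for all 0 ≤ j ≤ m, where m ≥ 1.
Then f_{m+1} = 5f_m − 6f_{m−1} = 5·(3^m − 2·2^m) − 6·(3^{m−1} − 2·2^{m−1}) = (5·3 − 6)3^{m−1} − 2·(5·2 − 6)2^{m−1} = 9·3^{m−1} − 8·2^{m−1} = 3^{m+1} − 2·2^{m+1}.
So the formula holds for m+1, and by strong induction f_n = 3^n − 2·2^n for all n ≥ 0.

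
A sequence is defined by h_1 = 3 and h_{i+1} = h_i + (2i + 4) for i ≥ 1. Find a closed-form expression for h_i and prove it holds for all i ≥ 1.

Claim: h_i = i^2 + 3i − 1.

Base case: h_1 = 3, and 1^2 + 3·1 − 1 = 3.
Assume h_k = k^2 + 3k − 1.
Then h_{k+1} = h_k + (2k + 4) = (k^2 + 3k − 1) + (2k + 4) = k^2 + 5k + 3,
and (k+1)^2 + 3·(k+1) − 1 = k^2 + 5k + 3.
This completes the inductive step, so h_i = i^2 + 3i − 1 for all i ≥ 1.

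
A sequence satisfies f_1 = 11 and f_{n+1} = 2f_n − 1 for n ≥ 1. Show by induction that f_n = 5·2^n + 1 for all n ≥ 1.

Base case: f_1 = 11, and 5·2^1 + 1 = 10 + 1 = 11.
Assume f_k = 5·2^k + 1 for some k ≥ 1.
Then f_{k+1} = 2f_k − 1 = 2·(5·2^k + 1) − 1 = 10·2^k + 2 − 1 = 5·2^{k+1} + 1.
So the formula holds for k+1, and by induction f_n = 5·2^n + 1 for all n ≥ 1.

f_n = 5·2^n + 1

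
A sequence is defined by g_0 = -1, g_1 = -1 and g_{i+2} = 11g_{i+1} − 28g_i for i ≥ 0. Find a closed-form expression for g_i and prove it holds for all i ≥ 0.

Claim: g_i = 7^i − 2·4^i.

Base cases: g_0 = -1 and 7^0 − 2·4^0 = -1; g_1 = -1 and 7^1 − 2·4^1 = -1.
Assume g_j = 7^j − 2·4^j for all 0 ≤ j ≤ r, where r ≥ 1.
Then g_{r+1} = 11g_r − 28g_{r−1} = 11·(7^r − 2·4^r) − 28·(7^{r−1} − 2·4^{r−1}) = (11·7 − 28)7^{r−1} − 2·(11·4 − 28)4^{r−1} = 49·7^{r−1} − 32·4^{r−1} = 7^{r+1} − 2·4^{r+1}.
So the formula holds for r+1, and by strong induction g_i = 7^i − 2·4^i for all i ≥ 0.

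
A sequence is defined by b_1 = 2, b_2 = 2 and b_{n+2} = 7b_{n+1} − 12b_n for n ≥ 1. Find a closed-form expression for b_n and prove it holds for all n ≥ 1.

Claim: b_n = -4^n + 2·3^n.

Base cases: b_1 = 2 and -4^1 + 2·3^1 = 2; b_2 = 2 and -4^2 + 2·3^2 = 2.
Assume b_j = -4^j + 2·3^j for all 1 ≤ j ≤ r, where r ≥ 2.
Then b_{r+1} = 7b_r − 12b_{r−1} = 7·(-4^r + 2·3^r) − 12·(-4^{r−1} + 2·3^{r−1}) = -(7·4 − 12)4^{r−1} + 2·(7·3 − 12)3^{r−1} = -16·4^{r−1} + 18·3^{r−1} = -4^{r+1} + 2·3^{r+1}.
By strong induction, b_n = -4^n + 2·3^n for all n ≥ 1.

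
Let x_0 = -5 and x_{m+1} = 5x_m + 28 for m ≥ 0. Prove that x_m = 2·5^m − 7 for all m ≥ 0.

Base case: x_0 = -5, and 2·5^0 − 7 = 2 − 7 = -5.
Assume x_j = 2·5^j − 7 for some j ≥ 0.
Then x_{j+1} = 5x_j + 28 = 5·(2·5^j − 7) + 28 = 10·5^j − 35 + 28 = 2·5^{j+1} − 7.
By induction, x_m = 2·5^m − 7 for all m ≥ 0.

x_m = 2·5^m − 7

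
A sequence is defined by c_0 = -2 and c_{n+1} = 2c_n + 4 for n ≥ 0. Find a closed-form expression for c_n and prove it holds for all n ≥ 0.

Claim: c_n = 2^{n+1} − 4.

Base case: c_0 = -2, and 2^{0+1} − 4 = 2 − 4 = -2.
Assume c_m = 2^{m+1} − 4 for some m ≥ 0.
Then c_{m+1} = 2c_m + 4 = 2·(2^{m+1} − 4) + 4 = 2^{m+2} − 8 + 4 = 2^{m+2} − 4.
So the formula holds for m+1, and by induction c_n = 2^{n+1} − 4 for all n ≥ 0.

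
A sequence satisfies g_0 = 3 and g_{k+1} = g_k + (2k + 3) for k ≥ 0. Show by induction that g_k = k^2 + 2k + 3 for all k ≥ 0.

Base case: g_0 = 3, and 0^2 + 2·0 + 3 = 3.
Assume g_m = m^2 + 2m + 3.
Then g_{m+1} = g_m + (2m + 3) = (m^2 + 2m + 3) + (2m + 3) = m^2 + 4m + 6,
and (m+1)^2 + 2·(m+1) + 3 = m^2 + 4m + 6.
By induction, g_k = k^2 + 2k + 3 for all k ≥ 0.

g_k = k^2 + 2k + 3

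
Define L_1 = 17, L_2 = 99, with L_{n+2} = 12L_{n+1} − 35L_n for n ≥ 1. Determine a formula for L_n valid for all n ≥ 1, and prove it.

Claim: L_n = 7^n + 2·5^n.

Base cases: L_1 = 17 and 7^1 + 2·5^1 = 17; L_2 = 99 and 7^2 + 2·5^2 = 99.
Assume L_j = 7^j + 2·5^j for all 1 ≤ j ≤ r, where r ≥ 2.
Then L_{r+1} = 12L_r − 35L_{r−1} = 12·(7^r + 2·5^r) − 35·(7^{r−1} + 2·5^{r−1}) = (12·7 − 35)7^{r−1} + 2·(12·5 − 35)5^{r−1} = 49·7^{r−1} + 50·5^{r−1} = 7^{r+1} + 2·5^{r+1}.
So the formula holds for r+1, and by strong induction L_n = 7^n + 2·5^n for all n ≥ 1.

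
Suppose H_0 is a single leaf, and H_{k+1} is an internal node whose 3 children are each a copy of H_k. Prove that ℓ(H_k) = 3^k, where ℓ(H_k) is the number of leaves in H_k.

Base case: ℓ(H_0) = 1, and 3^0 = 1.
Assume ℓ(H_r) = 3^r.
Then ℓ(H_{r+1}) = 3·ℓ(H_r) = 3·3^r = 3^{r+1}.
Hence ℓ(H_k) = 3^k for every k ≥ 0, by induction.

ℓ(H_k) = 3^k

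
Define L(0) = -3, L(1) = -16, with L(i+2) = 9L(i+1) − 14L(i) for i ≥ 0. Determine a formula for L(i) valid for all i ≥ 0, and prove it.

Claim: L(i) = -2^i − 2·7^i.

Base cases: L(0) = -3 and -2^0 − 2·7^0 = -3; L(1) = -16 and -2^1 − 2·7^1 = -16.
Assume L(t) = -2^t − 2·7^t for all 0 ≤ t ≤ j, where j ≥ 1.
Then L(j+1) = 9L(j) − 14L(j−1) = 9·(-2^j − 2·7^j) − 14·(-2^{j−1} − 2·7^{j−1}) = -(9·2 − 14)2^{j−1} − 2·(9·7 − 14)7^{j−1} = -4·2^{j−1} − 98·7^{j−1} = -2^{j+1} − 2·7^{j+1}.
This completes the inductive step, so L(i) = -2^i − 2·7^i for all i ≥ 0.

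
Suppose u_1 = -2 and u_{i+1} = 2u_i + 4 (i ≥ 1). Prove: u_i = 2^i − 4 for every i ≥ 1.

Base case: u_1 = -2, and 2^1 − 4 = 2 − 4 = -2.
Assume u_j = 2^j − 4 for some j ≥ 1.
Then u_{j+1} = 2u_j + 4 = 2·(2^j − 4) + 4 = 2^{j+1} − 8 + 4 = 2^{j+1} − 4.
This completes the inductive step, so u_i = 2^i − 4 for all i ≥ 1.

u_i = 2^i − 4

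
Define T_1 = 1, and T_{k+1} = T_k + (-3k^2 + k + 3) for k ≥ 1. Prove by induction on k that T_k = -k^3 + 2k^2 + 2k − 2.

Base case: T_1 = 1, and -1^3 + 2·1^2 + 2·1 − 2 = 1.
Assume T_j = -j^3 + 2j^2 + 2j − 2.
Then T_{j+1} = T_j + (-3j^2 + j + 3) = (-j^3 + 2j^2 + 2j − 2) + (-3j^2 + j + 3) = -j^3 − j^2 + 3j + 1,
and -(j+1)^3 + 2·(j+1)^2 + 2·(j+1) − 2 = -j^3 − j^2 + 3j + 1.
By induction, T_k = -k^3 + 2k^2 + 2k − 2 for all k ≥ 1.

T_k = -k^3 + 2k^2 + 2k − 2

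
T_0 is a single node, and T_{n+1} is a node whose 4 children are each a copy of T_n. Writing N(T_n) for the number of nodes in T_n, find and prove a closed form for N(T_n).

Claim: N(T_n) = (4^{n+1} − 1)/3.

Base case: N(T_0) = 1, and (4^{0+1} − 1)/3 = 1.
Assume N(T_m) = (4^{m+1} − 1)/3.
Then N(T_{m+1}) = 1 + 4N(T_m) = 1 + 4·(4^{m+1} − 1)/3 = 1 + (4^{m+2} − 4)/3 = (3 + 4^{m+2} − 4)/3 = (4^{m+2} − 1)/3.
This completes the inductive step, so N(T_n) = (4^{n+1} − 1)/3 for all n ≥ 0.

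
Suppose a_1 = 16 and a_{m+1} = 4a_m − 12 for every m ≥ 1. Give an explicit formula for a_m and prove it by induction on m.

Claim: a_m = 3·4^m + 4.

Base case: a_1 = 16, and 3·4^1 + 4 = 12 + 4 = 16.
Assume a_j = 3·4^j + 4 for some j ≥ 1.
Then a_{j+1} = 4a_j − 12 = 4·(3·4^j + 4) − 12 = 12·4^j + 16 − 12 = 3·4^{j+1} + 4.
By induction, a_m = 3·4^m + 4 for all m ≥ 1.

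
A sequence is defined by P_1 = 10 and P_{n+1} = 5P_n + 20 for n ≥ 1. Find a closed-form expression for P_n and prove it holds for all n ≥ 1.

Claim: P_n = 3·5^n − 5.

Base case: P_1 = 10, and 3·5^1 − 5 = 15 − 5 = 10.
Assume P_m = 3·5^m − 5 for some m ≥ 1.
Then P_{m+1} = 5P_m + 20 = 5·(3·5^m − 5) + 20 = 15·5^m − 25 + 20 = 3·5^{m+1} − 5.
This completes the inductive step, so P_n = 3·5^n − 5 for all n ≥ 1.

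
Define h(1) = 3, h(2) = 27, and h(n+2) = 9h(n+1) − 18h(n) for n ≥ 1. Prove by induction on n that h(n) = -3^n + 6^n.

Base cases: h(1) = 3 and -3^1 + 6^1 = 3; h(2) = 27 and -3^2 + 6^2 = 27.
Assume h(j) = -3^j + 6^j for all 1 ≤ j ≤ r, where r ≥ 2.
Then h(r+1) = 9h(r) − 18h(r−1) = 9·(-3^r + 6^r) − 18·(-3^{r−1} + 6^{r−1}) = -(9·3 − 18)3^{r−1} + (9·6 − 18)6^{r−1} = -9·3^{r−1} + 36·6^{r−1} = -3^{r+1} + 6^{r+1}.
This completes the inductive step, so h(n) = -3^n + 6^n for all n ≥ 1.

h(n) = -3^n + 6^n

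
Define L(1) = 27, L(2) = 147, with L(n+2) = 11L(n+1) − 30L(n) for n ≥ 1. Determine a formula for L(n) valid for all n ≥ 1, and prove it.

Claim: L(n) = 3·5^n + 2·6^n.

Base cases: L(1) = 27 and 3·5^1 + 2·6^1 = 27; L(2) = 147 and 3·5^2 + 2·6^2 = 147.
Assume L(j) = 3·5^j + 2·6^j for all 1 ≤ j ≤ m, where m ≥ 2.
Then L(m+1) = 11L(m) − 30L(m−1) = 11·(3·5^m + 2·6^m) − 30·(3·5^{m−1} + 2·6^{m−1}) = 3·(11·5 − 30)5^{m−1} + 2·(11·6 − 30)6^{m−1} = 75·5^{m−1} + 72·6^{m−1} = 3·5^{m+1} + 2·6^{m+1}.
By strong induction, L(n) = 3·5^n + 2·6^n for all n ≥ 1.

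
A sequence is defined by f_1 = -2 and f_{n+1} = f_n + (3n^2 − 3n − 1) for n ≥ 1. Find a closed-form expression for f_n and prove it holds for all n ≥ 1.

Claim: f_n = n^3 − 3n^2 + n − 1.

Base case: f_1 = -2, and 1^3 − 3·1^2 + 1 − 1 = -2.
Assume f_k = k^3 − 3k^2 + k − 1.
Then f_{k+1} = f_k + (3k^2 − 3k − 1) = (k^3 − 3k^2 + k − 1) + (3k^2 − 3k − 1) = k^3 − 2k − 2,
and (k+1)^3 − 3·(k+1)^2 + (k+1) − 1 = k^3 − 2k − 2.
Hence f_n = n^3 − 3n^2 + n − 1 for every n ≥ 1, by induction.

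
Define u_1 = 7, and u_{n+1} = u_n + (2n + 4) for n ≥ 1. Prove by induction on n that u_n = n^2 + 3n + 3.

Base case: u_1 = 7, and 1^2 + 3·1 + 3 = 7.
Assume u_k = k^2 + 3k + 3.
Then u_{k+1} = u_k + (2k + 4) = (k^2 + 3k + 3) + (2k + 4) = k^2 + 5k + 7,
and (k+1)^2 + 3·(k+1) + 3 = k^2 + 5k + 7.
Hence u_n = n^2 + 3n + 3 for every n ≥ 1, by induction.

u_n = n^2 + 3n + 3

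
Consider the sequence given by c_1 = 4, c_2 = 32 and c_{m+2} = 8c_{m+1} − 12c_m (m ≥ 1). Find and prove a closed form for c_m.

Claim: c_m = -2^m + 6^m.

Base cases: c_1 = 4 and -2^1 + 6^1 = 4; c_2 = 32 and -2^2 + 6^2 = 32.
Assume c_i = -2^i + 6^i for all 1 ≤ i ≤ j, where j ≥ 2.
Then c_{j+1} = 8c_j − 12c_{j−1} = 8·(-2^j + 6^j) − 12·(-2^{j−1} + 6^{j−1}) = -(8·2 − 12)2^{j−1} + (8·6 − 12)6^{j−1} = -4·2^{j−1} + 36·6^{j−1} = -2^{j+1} + 6^{j+1}.
So the formula holds for j+1, and by strong induction c_m = -2^m + 6^m for all m ≥ 1.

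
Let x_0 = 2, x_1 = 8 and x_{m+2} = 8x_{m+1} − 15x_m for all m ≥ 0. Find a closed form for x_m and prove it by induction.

Claim: x_m = 3^m + 5^m.

Base cases: x_0 = 2 and 3^0 + 5^0 = 2; x_1 = 8 and 3^1 + 5^1 = 8.
Assume x_j = 3^j + 5^j for all 0 ≤ j ≤ r, where r ≥ 1.
Then x_{r+1} = 8x_r − 15x_{r−1} = 8·(3^r + 5^r) − 15·(3^{r−1} + 5^{r−1}) = (8·3 − 15)3^{r−1} + (8·5 − 15)5^{r−1} = 9·3^{r−1} + 25·5^{r−1} = 3^{r+1} + 5^{r+1}.
Hence x_m = 3^m + 5^m for every m ≥ 0, by strong induction.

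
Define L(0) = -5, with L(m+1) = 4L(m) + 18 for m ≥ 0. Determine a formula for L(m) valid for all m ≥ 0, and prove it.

Claim: L(m) = 4^m − 6.

Base case: L(0) = -5, and 4^0 − 6 = 1 − 6 = -5.
Assume L(k) = 4^k − 6 for some k ≥ 0.
Then L(k+1) = 4L(k) + 18 = 4·(4^k − 6) + 18 = 4^{k+1} − 24 + 18 = 4^{k+1} − 6.
By induction, L(m) = 4^m − 6 for all m ≥ 0.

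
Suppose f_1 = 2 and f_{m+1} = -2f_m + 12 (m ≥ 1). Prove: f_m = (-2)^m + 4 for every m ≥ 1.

Base case: f_1 = 2, and (-2)^1 + 4 = -2 + 4 = 2.
Assume f_j = (-2)^j + 4 for some j ≥ 1.
Then f_{j+1} = -2f_j + 12 = -2·((-2)^j + 4) + 12 = -2·(-2)^j − 8 + 12 = (-2)^{j+1} + 4.
So the formula holds for j+1, and by induction f_m = (-2)^m + 4 for all m ≥ 1.

f_m = (-2)^m + 4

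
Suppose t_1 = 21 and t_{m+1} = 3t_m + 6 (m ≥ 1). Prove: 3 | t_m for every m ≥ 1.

Base case: t_1 = 21 = 3·7, so 3 | t_1.
Assume 3 | t_j, so t_j = 3s for some integer s.
Then t_{j+1} = 3t_j + 6 = 3·(3s) + 6 = 3(3s + 2), so 3 | t_{j+1}.
By induction, 3 | t_m for all m ≥ 1.

3 | t_m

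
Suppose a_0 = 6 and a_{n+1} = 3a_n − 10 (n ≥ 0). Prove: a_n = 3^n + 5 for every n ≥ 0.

Base case: a_0 = 6, and 3^0 + 5 = 1 + 5 = 6.
Assume a_r = 3^r + 5 for some r ≥ 0.
Then a_{r+1} = 3a_r − 10 = 3·(3^r + 5) − 10 = 3^{r+1} + 15 − 10 = 3^{r+1} + 5.
Hence a_n = 3^n + 5 for every n ≥ 0, by induction.

a_n = 3^n + 5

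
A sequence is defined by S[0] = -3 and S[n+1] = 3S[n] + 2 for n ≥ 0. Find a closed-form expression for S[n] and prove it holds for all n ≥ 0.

Claim: S[n] = -2·3^n − 1.

Base case: S[0] = -3, and -2·3^0 − 1 = -2 − 1 = -3.
Assume S[r] = -2·3^r − 1 for some r ≥ 0.
Then S[r+1] = 3S[r] + 2 = 3·(-2·3^r − 1) + 2 = -6·3^r − 3 + 2 = -2·3^{r+1} − 1.
Hence S[n] = -2·3^n − 1 for every n ≥ 0, by induction.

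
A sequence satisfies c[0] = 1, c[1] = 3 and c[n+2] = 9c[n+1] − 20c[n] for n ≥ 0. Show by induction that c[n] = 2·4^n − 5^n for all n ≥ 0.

Base cases: c[0] = 1 and 2·4^0 − 5^0 = 1; c[1] = 3 and 2·4^1 − 5^1 = 3.
Assume c[j] = 2·4^j − 5^j for all 0 ≤ j ≤ k, where k ≥ 1.
Then c[k+1] = 9c[k] − 20c[k−1] = 9·(2·4^k − 5^k) − 20·(2·4^{k−1} − 5^{k−1}) = 2·(9·4 − 20)4^{k−1} − (9·5 − 20)5^{k−1} = 32·4^{k−1} − 25·5^{k−1} = 2·4^{k+1} − 5^{k+1}.
By strong induction, c[n] = 2·4^n − 5^n for all n ≥ 0.

c[n] = 2·4^n − 5^n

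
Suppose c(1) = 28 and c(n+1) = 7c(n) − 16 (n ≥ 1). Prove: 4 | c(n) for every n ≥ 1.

Base case: c(1) = 28 = 4·7, so 4 | c(1).
Assume 4 | c(m), so c(m) = 4t for some integer t.
Then c(m+1) = 7c(m) − 16 = 7·(4t) − 16 = 4(7t − 4), so 4 | c(m+1).
Hence 4 | c(n) for every n ≥ 1, by induction.

4 | c(n)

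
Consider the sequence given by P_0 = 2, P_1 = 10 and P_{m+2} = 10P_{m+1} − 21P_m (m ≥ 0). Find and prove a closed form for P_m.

Claim: P_m = 3^m + 7^m.

Base cases: P_0 = 2 and 3^0 + 7^0 = 2; P_1 = 10 and 3^1 + 7^1 = 10.
Assume P_j = 3^j + 7^j for all 0 ≤ j ≤ r, where r ≥ 1.
Then P_{r+1} = 10P_r − 21P_{r−1} = 10·(3^r + 7^r) − 21·(3^{r−1} + 7^{r−1}) = (10·3 − 21)3^{r−1} + (10·7 − 21)7^{r−1} = 9·3^{r−1} + 49·7^{r−1} = 3^{r+1} + 7^{r+1}.
By strong induction, P_m = 3^m + 7^m for all m ≥ 0.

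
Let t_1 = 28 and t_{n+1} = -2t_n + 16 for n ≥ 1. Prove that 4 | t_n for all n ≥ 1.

Base case: t_1 = 28 = 4·7, so 4 | t_1.
Assume 4 | t_j, so t_j = 4s for some integer s.
Then t_{j+1} = -2t_j + 16 = -2·(4s) + 16 = 4(-2s + 4), so 4 | t_{j+1}.
Hence 4 | t_n for every n ≥ 1, by induction.

4 | t_n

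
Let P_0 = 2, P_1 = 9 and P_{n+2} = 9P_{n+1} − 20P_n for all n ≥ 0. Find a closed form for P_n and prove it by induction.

Claim: P_n = 4^n + 5^n.

Base cases: P_0 = 2 and 4^0 + 5^0 = 2; P_1 = 9 and 4^1 + 5^1 = 9.
Assume P_i = 4^i + 5^i for all 0 ≤ i ≤ j, where j ≥ 1.
Then P_{j+1} = 9P_j − 20P_{j−1} = 9·(4^j + 5^j) − 20·(4^{j−1} + 5^{j−1}) = (9·4 − 20)4^{j−1} + (9·5 − 20)5^{j−1} = 16·4^{j−1} + 25·5^{j−1} = 4^{j+1} + 5^{j+1}.
So the formula holds for j+1, and by strong induction P_n = 4^n + 5^n for all n ≥ 0.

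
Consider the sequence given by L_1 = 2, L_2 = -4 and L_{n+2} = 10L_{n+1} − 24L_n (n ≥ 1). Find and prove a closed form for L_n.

Claim: L_n = 2·4^n − 6^n.

Base cases: L_1 = 2 and 2·4^1 − 6^1 = 2; L_2 = -4 and 2·4^2 − 6^2 = -4.
Assume L_j = 2·4^j − 6^j for all 1 ≤ j ≤ m, where m ≥ 2.
Then L_{m+1} = 10L_m − 24L_{m−1} = 10·(2·4^m − 6^m) − 24·(2·4^{m−1} − 6^{m−1}) = 2·(10·4 − 24)4^{m−1} − (10·6 − 24)6^{m−1} = 32·4^{m−1} − 36·6^{m−1} = 2·4^{m+1} − 6^{m+1}.
So the formula holds for m+1, and by strong induction L_n = 2·4^n − 6^n for all n ≥ 1.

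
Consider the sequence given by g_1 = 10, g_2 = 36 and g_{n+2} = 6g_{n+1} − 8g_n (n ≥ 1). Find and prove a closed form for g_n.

Claim: g_n = 2^n + 2·4^n.

Base cases: g_1 = 10 and 2^1 + 2·4^1 = 10; g_2 = 36 and 2^2 + 2·4^2 = 36.
Assume g_j = 2^j + 2·4^j for all 1 ≤ j ≤ k, where k ≥ 2.
Then g_{k+1} = 6g_k − 8g_{k−1} = 6·(2^k + 2·4^k) − 8·(2^{k−1} + 2·4^{k−1}) = (6·2 − 8)2^{k−1} + 2·(6·4 − 8)4^{k−1} = 4·2^{k−1} + 32·4^{k−1} = 2^{k+1} + 2·4^{k+1}.
This completes the inductive step, so g_n = 2^n + 2·4^n for all n ≥ 1.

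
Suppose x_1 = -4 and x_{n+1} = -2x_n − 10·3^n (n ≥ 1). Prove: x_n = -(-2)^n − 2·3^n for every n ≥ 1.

Base case: x_1 = -4, and -(-2)^1 − 2·3^1 = 2 − 6 = -4.
Assume x_m = -(-2)^m − 2·3^m for some m ≥ 1.
Then x_{m+1} = -2x_m − 10·3^m = -2·(-(-2)^m − 2·3^m) − 10·3^m = -(-2)^{m+1} + 4·3^m − 10·3^m = -(-2)^{m+1} − 6·3^m = -(-2)^{m+1} − 2·3^{m+1}.
This completes the inductive step, so x_n = -(-2)^n − 2·3^n for all n ≥ 1.

x_n = -(-2)^n − 2·3^n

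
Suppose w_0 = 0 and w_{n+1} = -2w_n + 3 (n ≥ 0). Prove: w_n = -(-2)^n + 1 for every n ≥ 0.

Base case: w_0 = 0, and -(-2)^0 + 1 = -1 + 1 = 0.
Assume w_r = -(-2)^r + 1 for some r ≥ 0.
Then w_{r+1} = -2w_r + 3 = -2·(-(-2)^r + 1) + 3 = 2·(-2)^r − 2 + 3 = -(-2)^{r+1} + 1.
So the formula holds for r+1, and by induction w_n = -(-2)^n + 1 for all n ≥ 0.

w_n = -(-2)^n + 1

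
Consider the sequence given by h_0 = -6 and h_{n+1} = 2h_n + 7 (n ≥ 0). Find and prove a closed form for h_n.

Claim: h_n = 2^n − 7.

Base case: h_0 = -6, and 2^0 − 7 = 1 − 7 = -6.
Assume h_j = 2^j − 7 for some j ≥ 0.
Then h_{j+1} = 2h_j + 7 = 2·(2^j − 7) + 7 = 2^{j+1} − 14 + 7 = 2^{j+1} − 7.
This completes the inductive step, so h_n = 2^n − 7 for all n ≥ 0.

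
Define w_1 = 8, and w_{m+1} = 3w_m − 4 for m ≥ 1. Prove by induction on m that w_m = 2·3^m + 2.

Base case: w_1 = 8, and 2·3^1 + 2 = 6 + 2 = 8.
Assume w_j = 2·3^j + 2 for some j ≥ 1.
Then w_{j+1} = 3w_j − 4 = 3·(2·3^j + 2) − 4 = 6·3^j + 6 − 4 = 2·3^{j+1} + 2.
This completes the inductive step, so w_m = 2·3^m + 2 for all m ≥ 1.

w_m = 2·3^m + 2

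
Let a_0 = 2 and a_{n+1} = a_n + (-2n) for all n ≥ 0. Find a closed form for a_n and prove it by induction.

Claim: a_n = -n^2 + n + 2.

Base case: a_0 = 2, and -0^2 + 0 + 2 = 2.
Assume a_m = -m^2 + m + 2.
Then a_{m+1} = a_m + (-2m) = (-m^2 + m + 2) + (-2m) = -m^2 − m + 2,
and -(m+1)^2 + (m+1) + 2 = -m^2 − m + 2.
Hence a_n = -n^2 + n + 2 for every n ≥ 0, by induction.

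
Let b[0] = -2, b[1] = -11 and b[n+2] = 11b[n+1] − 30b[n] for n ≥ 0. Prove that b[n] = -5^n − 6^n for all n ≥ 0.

Base cases: b[0] = -2 and -5^0 − 6^0 = -2; b[1] = -11 and -5^1 − 6^1 = -11.
Assume b[j] = -5^j − 6^j for all 0 ≤ j ≤ k, where k ≥ 1.
Then b[k+1] = 11b[k] − 30b[k−1] = 11·(-5^k − 6^k) − 30·(-5^{k−1} − 6^{k−1}) = -(11·5 − 30)5^{k−1} − (11·6 − 30)6^{k−1} = -25·5^{k−1} − 36·6^{k−1} = -5^{k+1} − 6^{k+1}.
Hence b[n] = -5^n − 6^n for every n ≥ 0, by strong induction.

b[n] = -5^n − 6^n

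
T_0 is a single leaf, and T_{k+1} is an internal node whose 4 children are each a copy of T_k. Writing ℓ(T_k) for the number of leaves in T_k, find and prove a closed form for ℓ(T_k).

Claim: ℓ(T_k) = 4^k.

Base case: ℓ(T_0) = 1, and 4^0 = 1.
Assume ℓ(T_j) = 4^j.
Then ℓ(T_{j+1}) = 4·ℓ(T_j) = 4·4^j = 4^{j+1}.
This completes the inductive step, so ℓ(T_k) = 4^k for all k ≥ 0.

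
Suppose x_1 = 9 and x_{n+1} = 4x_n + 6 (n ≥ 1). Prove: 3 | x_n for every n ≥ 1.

Base case: x_1 = 9 = 3·3, so 3 | x_1.
Assume 3 | x_j, so x_j = 3t for some integer t.
Then x_{j+1} = 4x_j + 6 = 4·(3t) + 6 = 3(4t + 2), so 3 | x_{j+1}.
So the property holds for j+1, and by induction 3 | x_n for all n ≥ 1.

3 | x_n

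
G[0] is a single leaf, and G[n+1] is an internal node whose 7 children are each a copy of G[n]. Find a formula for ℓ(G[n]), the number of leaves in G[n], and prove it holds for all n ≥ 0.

Claim: ℓ(G[n]) = 7^n.

Base case: ℓ(G[0]) = 1, and 7^0 = 1.
Assume ℓ(G[m]) = 7^m.
Then ℓ(G[m+1]) = 7·ℓ(G[m]) = 7·7^m = 7^{m+1}.
By induction, ℓ(G[n]) = 7^n for all n ≥ 0.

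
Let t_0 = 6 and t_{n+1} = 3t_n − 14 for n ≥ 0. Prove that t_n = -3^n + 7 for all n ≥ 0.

Base case: t_0 = 6, and -3^0 + 7 = -1 + 7 = 6.
Assume t_k = -3^k + 7 for some k ≥ 0.
Then t_{k+1} = 3t_k − 14 = 3·(-3^k + 7) − 14 = -3^{k+1} + 21 − 14 = -3^{k+1} + 7.
This completes the inductive step, so t_n = -3^n + 7 for all n ≥ 0.

t_n = -3^n + 7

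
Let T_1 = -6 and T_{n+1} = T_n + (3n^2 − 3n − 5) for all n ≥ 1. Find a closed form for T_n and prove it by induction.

Claim: T_n = n^3 − 3n^2 − 3n − 1.

Base case: T_1 = -6, and 1^3 − 3·1^2 − 3·1 − 1 = -6.
Assume T_r = r^3 − 3r^2 − 3r − 1.
Then T_{r+1} = T_r + (3r^2 − 3r − 5) = (r^3 − 3r^2 − 3r − 1) + (3r^2 − 3r − 5) = r^3 − 6r − 6,
and (r+1)^3 − 3·(r+1)^2 − 3·(r+1) − 1 = r^3 − 6r − 6.
This completes the inductive step, so T_n = n^3 − 3n^2 − 3n − 1 for all n ≥ 1.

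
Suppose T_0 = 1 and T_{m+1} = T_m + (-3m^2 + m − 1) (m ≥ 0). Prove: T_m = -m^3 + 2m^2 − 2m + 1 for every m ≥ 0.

Base case: T_0 = 1, and -0^3 + 2·0^2 − 2·0 + 1 = 1.
Assume T_j = -j^3 + 2j^2 − 2j + 1.
Then T_{j+1} = T_j + (-3j^2 + j − 1) = (-j^3 + 2j^2 − 2j + 1) + (-3j^2 + j − 1) = -j^3 − j^2 − j,
and -(j+1)^3 + 2·(j+1)^2 − 2·(j+1) + 1 = -j^3 − j^2 − j.
Hence T_m = -m^3 + 2m^2 − 2m + 1 for every m ≥ 0, by induction.

T_m = -m^3 + 2m^2 − 2m + 1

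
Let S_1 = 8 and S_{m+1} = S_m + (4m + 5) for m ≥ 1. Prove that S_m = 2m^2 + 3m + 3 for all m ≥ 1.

Base case: S_1 = 8, and 2·1^2 + 3·1 + 3 = 8.
Assume S_r = 2r^2 + 3r + 3.
Then S_{r+1} = S_r + (4r + 5) = (2r^2 + 3r + 3) + (4r + 5) = 2r^2 + 7r + 8,
and 2·(r+1)^2 + 3·(r+1) + 3 = 2r^2 + 7r + 8.
By induction, S_m = 2m^2 + 3m + 3 for all m ≥ 1.

S_m = 2m^2 + 3m + 3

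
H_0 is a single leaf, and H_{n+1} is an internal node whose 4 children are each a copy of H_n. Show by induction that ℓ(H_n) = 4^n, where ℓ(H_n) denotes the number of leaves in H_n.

Base case: ℓ(H_0) = 1, and 4^0 = 1.
Assume ℓ(H_m) = 4^m.
Then ℓ(H_{m+1}) = 4·ℓ(H_m) = 4·4^m = 4^{m+1}.
So the formula holds for m+1, and by induction ℓ(H_n) = 4^n for all n ≥ 0.

ℓ(H_n) = 4^n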